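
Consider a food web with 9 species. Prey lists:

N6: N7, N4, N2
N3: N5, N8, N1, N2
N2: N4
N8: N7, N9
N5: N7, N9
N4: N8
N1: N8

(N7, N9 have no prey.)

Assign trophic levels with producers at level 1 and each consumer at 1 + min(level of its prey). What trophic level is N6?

Trophic level 2

N7 is a producer → level 1.
N6 eats N7 → level 2.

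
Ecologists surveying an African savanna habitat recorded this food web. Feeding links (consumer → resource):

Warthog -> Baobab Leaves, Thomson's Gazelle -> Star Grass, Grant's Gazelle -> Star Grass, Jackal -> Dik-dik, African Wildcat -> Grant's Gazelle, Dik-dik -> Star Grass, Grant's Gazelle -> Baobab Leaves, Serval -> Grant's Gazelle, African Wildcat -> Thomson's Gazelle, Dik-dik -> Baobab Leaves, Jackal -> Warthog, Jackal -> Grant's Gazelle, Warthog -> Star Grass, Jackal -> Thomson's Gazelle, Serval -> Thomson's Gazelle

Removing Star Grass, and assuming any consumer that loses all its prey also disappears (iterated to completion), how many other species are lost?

1

Remove Star Grass.
Round 1: Thomson's Gazelle (all prey gone) → extinct.
No further losses. Total secondary extinctions: 1.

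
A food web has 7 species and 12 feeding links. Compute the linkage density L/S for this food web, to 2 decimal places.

There are L = 12 links among S = 7 species.
L/S = 12/7 = 1.7143 ≈ 1.71.

L/S = 1.71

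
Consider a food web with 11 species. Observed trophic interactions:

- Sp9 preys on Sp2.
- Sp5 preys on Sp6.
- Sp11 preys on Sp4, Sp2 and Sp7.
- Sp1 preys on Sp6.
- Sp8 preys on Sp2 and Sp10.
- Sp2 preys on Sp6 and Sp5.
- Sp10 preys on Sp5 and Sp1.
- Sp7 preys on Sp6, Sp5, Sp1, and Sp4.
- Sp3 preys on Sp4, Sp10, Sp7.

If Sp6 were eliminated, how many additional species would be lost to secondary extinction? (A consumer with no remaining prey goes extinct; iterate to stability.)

6

Remove Sp6.
Round 1: Sp1 (all prey gone), Sp5 (all prey gone) → extinct.
Round 2: Sp10 (all prey gone), Sp2 (all prey gone) → extinct.
Round 3: Sp8 (all prey gone), Sp9 (all prey gone) → extinct.
No further losses. Total secondary extinctions: 6.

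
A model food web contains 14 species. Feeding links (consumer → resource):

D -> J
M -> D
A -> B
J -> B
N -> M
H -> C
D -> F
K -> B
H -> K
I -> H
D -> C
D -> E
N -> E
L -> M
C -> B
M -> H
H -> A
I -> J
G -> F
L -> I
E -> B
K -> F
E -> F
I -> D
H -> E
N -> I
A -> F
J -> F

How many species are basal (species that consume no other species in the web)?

Basal species (no prey listed): F, B.
Count: 2.

2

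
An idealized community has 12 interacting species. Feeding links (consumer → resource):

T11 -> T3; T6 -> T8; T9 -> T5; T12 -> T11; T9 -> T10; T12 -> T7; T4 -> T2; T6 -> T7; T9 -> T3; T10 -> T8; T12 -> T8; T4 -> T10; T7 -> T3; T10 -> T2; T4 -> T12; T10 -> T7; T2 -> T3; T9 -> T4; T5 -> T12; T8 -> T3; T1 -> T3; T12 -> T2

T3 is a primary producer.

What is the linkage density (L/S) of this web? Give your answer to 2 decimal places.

L/S = 1.83

There are L = 22 links among S = 12 species.
L/S = 22/12 = 1.8333 ≈ 1.83.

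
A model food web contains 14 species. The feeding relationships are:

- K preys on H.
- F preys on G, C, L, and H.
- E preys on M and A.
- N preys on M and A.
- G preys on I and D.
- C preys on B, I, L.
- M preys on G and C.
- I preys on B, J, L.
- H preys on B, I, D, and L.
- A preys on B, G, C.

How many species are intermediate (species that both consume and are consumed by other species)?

6

Intermediate species (has both prey and predators): I, G, C, H, A, M.
Count: 6.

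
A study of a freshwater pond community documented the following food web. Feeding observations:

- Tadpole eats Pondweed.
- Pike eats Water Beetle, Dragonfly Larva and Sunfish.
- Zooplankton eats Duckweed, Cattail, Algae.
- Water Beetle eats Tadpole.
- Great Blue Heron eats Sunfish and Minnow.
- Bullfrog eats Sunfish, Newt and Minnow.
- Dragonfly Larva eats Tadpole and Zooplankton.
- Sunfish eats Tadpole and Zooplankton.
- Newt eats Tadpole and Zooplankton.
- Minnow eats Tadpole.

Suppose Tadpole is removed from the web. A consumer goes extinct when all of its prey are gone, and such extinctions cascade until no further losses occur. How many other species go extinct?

2

Remove Tadpole.
Round 1: Minnow (all prey gone), Water Beetle (all prey gone) → extinct.
No further losses. Total secondary extinctions: 2.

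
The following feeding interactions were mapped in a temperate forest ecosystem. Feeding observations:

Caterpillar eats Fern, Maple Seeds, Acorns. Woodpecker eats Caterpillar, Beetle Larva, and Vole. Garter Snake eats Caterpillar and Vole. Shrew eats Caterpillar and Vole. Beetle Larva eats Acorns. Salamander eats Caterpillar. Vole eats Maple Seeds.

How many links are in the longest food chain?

2 links

One longest chain: Maple Seeds → Vole → Garter Snake.
It has 3 species and 2 links.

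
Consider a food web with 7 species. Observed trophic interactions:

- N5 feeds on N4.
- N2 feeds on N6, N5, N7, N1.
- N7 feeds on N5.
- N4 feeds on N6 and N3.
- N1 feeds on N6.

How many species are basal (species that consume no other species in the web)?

2

Basal species (no prey listed): N3, N6.
Count: 2.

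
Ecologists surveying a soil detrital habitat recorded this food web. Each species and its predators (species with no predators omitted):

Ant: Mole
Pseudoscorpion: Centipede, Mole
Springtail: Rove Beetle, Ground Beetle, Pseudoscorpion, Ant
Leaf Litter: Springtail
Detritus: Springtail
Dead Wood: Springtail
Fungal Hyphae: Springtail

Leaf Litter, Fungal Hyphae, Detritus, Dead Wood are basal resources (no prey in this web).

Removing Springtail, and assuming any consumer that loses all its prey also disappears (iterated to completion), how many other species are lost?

6

Remove Springtail.
Round 1: Rove Beetle (all prey gone), Ground Beetle (all prey gone), Pseudoscorpion (all prey gone), Ant (all prey gone) → extinct.
Round 2: Centipede (all prey gone), Mole (all prey gone) → extinct.
No further losses. Total secondary extinctions: 6.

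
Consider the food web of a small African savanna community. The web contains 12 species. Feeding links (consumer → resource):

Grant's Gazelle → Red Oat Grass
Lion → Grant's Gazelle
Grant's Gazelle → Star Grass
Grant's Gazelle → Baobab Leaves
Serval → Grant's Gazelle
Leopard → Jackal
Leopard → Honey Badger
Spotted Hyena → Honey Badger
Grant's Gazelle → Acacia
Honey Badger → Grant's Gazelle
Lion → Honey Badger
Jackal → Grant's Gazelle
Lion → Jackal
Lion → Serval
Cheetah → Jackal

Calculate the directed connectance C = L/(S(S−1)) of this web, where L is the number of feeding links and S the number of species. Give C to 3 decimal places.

C = 0.114

The web has S = 12 species and L = 15 feeding links.
C = L / (S(S−1)) = 15 / 132 = 0.1136 ≈ 0.114.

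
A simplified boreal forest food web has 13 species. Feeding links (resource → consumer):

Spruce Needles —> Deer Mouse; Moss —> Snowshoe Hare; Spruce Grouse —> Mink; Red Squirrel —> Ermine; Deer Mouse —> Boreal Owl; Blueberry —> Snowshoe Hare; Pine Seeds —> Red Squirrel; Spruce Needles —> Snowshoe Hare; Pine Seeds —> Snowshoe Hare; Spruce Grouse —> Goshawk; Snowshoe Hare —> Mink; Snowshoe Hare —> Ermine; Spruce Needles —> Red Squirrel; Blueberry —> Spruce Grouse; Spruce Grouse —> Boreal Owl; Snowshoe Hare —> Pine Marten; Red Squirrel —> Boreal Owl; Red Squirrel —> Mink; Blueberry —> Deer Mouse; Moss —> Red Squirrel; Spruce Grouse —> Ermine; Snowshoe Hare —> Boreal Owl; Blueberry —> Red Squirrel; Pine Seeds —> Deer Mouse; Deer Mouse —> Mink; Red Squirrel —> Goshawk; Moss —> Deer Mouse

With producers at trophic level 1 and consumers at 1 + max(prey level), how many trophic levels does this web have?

3

Producers (level 1): Spruce Needles, Blueberry, Pine Seeds, Moss.
Spruce Needles → Deer Mouse → Mink gives Mink level 3.
No species has a prey at level 3, so no species reaches level 4.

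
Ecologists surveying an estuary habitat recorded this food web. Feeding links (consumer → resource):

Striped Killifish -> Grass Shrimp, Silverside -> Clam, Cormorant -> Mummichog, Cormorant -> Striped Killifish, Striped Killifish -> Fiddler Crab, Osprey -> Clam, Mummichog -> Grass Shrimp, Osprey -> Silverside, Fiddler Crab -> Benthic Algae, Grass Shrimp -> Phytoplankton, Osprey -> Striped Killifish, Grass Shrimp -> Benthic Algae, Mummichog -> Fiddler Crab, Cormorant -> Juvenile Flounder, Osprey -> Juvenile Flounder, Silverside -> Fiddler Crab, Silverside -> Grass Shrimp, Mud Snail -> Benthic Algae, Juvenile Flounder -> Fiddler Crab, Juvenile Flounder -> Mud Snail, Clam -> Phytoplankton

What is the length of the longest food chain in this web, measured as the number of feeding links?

3 links

One longest chain: Phytoplankton → Grass Shrimp → Mummichog → Cormorant.
It has 4 species and 3 links.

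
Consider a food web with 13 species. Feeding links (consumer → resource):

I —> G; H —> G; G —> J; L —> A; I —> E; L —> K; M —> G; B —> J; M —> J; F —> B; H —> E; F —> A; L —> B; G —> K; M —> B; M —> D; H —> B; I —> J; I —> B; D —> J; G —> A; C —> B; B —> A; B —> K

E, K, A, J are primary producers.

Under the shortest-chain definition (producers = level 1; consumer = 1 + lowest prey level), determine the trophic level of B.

Trophic level 2

K is a producer → level 1.
B eats K → level 2.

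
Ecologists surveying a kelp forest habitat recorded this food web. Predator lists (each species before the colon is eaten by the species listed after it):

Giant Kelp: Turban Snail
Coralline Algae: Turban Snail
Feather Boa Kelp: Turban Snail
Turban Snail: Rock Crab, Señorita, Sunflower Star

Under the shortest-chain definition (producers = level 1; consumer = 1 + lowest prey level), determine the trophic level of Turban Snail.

Feather Boa Kelp is a producer → level 1.
Turban Snail eats Feather Boa Kelp → level 2.

Trophic level 2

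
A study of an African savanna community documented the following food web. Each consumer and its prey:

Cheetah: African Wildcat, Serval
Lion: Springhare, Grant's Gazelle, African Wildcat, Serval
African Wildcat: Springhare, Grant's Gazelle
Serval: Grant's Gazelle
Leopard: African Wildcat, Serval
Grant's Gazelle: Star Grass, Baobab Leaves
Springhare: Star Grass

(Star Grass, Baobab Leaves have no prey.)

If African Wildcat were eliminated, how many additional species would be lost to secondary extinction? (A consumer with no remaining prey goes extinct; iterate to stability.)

Remove African Wildcat.
Every predator of it retains at least one other prey: Leopard still has Serval; Lion still has Springhare, Grant's Gazelle, Serval; Cheetah still has Serval.
No consumer loses all prey, so no secondary extinctions occur.

0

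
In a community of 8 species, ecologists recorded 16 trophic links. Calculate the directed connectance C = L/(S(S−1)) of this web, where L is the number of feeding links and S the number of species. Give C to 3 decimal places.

The web has S = 8 species and L = 16 feeding links.
C = L / (S(S−1)) = 16 / 56 = 0.2857 ≈ 0.286.

C = 0.286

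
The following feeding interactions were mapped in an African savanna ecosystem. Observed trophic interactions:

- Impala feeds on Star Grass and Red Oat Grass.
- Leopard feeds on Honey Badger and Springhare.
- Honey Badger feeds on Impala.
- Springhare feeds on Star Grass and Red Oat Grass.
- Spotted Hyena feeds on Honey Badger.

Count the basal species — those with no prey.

2

Basal species (no prey listed): Star Grass, Red Oat Grass.
Count: 2.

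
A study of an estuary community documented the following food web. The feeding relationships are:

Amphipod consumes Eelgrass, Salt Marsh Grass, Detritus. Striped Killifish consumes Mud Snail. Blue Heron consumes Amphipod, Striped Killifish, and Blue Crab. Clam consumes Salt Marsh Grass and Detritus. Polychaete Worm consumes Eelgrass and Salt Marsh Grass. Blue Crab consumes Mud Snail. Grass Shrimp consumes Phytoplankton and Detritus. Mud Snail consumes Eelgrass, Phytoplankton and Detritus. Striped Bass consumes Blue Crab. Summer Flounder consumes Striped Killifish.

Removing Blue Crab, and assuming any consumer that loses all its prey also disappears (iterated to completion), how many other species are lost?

Remove Blue Crab.
Round 1: Striped Bass (all prey gone) → extinct.
No further losses. Total secondary extinctions: 1.

1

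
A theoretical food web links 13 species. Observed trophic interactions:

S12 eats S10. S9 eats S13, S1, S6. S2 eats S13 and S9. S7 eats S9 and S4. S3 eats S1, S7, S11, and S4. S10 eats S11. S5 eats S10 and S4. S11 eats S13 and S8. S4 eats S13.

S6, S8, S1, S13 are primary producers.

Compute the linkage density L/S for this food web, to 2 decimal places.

There are L = 18 links among S = 13 species.
L/S = 18/13 = 1.3846 ≈ 1.38.

L/S = 1.38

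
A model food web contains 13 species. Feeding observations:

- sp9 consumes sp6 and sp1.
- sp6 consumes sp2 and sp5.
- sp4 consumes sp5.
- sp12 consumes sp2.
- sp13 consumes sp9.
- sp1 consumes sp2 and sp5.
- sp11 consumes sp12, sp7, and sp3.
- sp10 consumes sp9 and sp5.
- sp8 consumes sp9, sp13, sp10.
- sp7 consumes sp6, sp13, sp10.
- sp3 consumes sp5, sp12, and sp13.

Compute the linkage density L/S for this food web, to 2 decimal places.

L/S = 1.77

There are L = 23 links among S = 13 species.
L/S = 23/13 = 1.7692 ≈ 1.77.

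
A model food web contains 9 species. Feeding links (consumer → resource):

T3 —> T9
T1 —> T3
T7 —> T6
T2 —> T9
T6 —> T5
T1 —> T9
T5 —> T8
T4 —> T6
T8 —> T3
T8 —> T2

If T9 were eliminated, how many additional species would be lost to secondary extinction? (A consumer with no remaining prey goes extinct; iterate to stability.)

Remove T9.
Round 1: T2 (all prey gone), T3 (all prey gone) → extinct.
Round 2: T8 (all prey gone), T1 (all prey gone) → extinct.
Round 3: T5 (all prey gone) → extinct.
Round 4: T6 (all prey gone) → extinct.
Round 5: T4 (all prey gone), T7 (all prey gone) → extinct.
No further losses. Total secondary extinctions: 8.

8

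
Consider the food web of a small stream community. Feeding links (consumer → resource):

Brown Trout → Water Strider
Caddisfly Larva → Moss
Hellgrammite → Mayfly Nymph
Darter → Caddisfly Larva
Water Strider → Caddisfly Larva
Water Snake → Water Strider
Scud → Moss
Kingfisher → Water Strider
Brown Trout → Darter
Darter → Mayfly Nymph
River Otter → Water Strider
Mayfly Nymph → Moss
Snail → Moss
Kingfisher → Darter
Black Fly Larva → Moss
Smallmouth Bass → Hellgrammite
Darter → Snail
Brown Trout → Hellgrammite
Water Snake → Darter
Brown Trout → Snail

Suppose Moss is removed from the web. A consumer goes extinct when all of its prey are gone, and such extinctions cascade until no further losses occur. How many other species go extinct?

Remove Moss.
Round 1: Black Fly Larva (all prey gone), Mayfly Nymph (all prey gone), Caddisfly Larva (all prey gone), Scud (all prey gone), Snail (all prey gone) → extinct.
Round 2: Water Strider (all prey gone), Hellgrammite (all prey gone), Darter (all prey gone) → extinct.
Round 3: Smallmouth Bass (all prey gone), Brown Trout (all prey gone), Water Snake (all prey gone), Kingfisher (all prey gone), River Otter (all prey gone) → extinct.
No further losses. Total secondary extinctions: 13.

13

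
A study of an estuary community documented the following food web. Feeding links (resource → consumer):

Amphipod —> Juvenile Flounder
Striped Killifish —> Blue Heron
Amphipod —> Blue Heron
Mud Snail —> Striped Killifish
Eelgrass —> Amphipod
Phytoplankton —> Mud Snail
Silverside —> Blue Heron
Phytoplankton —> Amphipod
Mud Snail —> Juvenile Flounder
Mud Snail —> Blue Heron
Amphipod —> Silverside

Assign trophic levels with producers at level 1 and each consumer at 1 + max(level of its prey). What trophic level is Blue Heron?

Phytoplankton is a producer → level 1.
Amphipod eats Phytoplankton (level 1); other prey at levels: Eelgrass 1 → level 2.
Silverside eats Amphipod → level 3.
Blue Heron eats Silverside (level 3); other prey at levels: Amphipod 2, Mud Snail 2, Striped Killifish 3 → level 4.

Trophic level 4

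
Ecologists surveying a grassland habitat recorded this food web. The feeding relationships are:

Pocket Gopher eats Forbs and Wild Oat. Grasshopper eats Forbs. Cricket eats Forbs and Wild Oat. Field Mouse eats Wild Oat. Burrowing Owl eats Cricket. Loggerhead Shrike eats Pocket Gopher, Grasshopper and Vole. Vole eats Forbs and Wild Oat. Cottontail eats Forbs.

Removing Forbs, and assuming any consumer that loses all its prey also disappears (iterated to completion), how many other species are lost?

Remove Forbs.
Round 1: Cottontail (all prey gone), Grasshopper (all prey gone) → extinct.
No further losses. Total secondary extinctions: 2.

2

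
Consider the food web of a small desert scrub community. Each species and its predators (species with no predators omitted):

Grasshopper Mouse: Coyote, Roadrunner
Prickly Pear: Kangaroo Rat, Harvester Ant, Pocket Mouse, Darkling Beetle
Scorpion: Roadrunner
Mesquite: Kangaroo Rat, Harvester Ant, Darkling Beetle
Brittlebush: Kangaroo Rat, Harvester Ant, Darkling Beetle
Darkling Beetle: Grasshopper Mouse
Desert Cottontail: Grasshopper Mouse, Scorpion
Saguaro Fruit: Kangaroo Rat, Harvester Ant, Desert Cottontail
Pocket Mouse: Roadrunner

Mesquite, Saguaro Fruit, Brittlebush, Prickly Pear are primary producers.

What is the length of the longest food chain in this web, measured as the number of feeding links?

One longest chain: Saguaro Fruit → Desert Cottontail → Grasshopper Mouse → Coyote.
It has 4 species and 3 links.

3 links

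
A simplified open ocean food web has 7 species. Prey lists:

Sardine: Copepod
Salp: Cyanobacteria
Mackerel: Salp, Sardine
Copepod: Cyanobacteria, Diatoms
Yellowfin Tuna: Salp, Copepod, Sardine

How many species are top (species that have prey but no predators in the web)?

2

Top species (has prey, but nothing eats it): Mackerel, Yellowfin Tuna.
Count: 2.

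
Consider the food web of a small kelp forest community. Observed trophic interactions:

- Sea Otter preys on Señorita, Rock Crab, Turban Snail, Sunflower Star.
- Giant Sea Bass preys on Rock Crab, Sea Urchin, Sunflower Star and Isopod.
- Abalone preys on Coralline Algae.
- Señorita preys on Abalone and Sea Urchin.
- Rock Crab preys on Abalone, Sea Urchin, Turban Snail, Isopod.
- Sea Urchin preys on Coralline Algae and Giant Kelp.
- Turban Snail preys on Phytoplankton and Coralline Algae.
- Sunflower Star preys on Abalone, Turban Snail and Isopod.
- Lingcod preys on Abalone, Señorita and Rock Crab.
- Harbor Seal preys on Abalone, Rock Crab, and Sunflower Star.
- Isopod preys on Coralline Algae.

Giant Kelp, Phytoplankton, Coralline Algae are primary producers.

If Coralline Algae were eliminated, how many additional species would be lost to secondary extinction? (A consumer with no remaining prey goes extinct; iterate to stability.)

Remove Coralline Algae.
Round 1: Isopod (all prey gone), Abalone (all prey gone) → extinct.
No further losses. Total secondary extinctions: 2.

2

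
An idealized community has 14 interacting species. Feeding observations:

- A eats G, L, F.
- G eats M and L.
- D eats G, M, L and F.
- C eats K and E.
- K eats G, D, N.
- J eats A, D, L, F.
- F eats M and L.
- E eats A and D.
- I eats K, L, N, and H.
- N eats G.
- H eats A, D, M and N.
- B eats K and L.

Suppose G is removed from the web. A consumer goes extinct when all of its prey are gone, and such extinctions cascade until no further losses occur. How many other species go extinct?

1

Remove G.
Round 1: N (all prey gone) → extinct.
No further losses. Total secondary extinctions: 1.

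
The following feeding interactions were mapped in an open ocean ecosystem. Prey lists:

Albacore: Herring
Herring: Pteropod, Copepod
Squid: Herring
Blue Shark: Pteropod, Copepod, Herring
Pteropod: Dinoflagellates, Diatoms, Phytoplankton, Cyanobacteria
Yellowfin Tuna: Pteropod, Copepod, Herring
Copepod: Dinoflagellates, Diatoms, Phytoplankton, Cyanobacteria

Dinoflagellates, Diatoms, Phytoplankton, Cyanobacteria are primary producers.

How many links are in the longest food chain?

One longest chain: Dinoflagellates → Pteropod → Herring → Squid.
It has 4 species and 3 links.

3 links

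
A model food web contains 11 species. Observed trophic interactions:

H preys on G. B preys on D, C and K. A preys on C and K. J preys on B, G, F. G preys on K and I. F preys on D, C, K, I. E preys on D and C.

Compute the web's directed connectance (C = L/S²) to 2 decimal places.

C = 0.14

The web has S = 11 species and L = 17 feeding links.
C = L / S² = 17 / 121 = 0.1405 ≈ 0.14.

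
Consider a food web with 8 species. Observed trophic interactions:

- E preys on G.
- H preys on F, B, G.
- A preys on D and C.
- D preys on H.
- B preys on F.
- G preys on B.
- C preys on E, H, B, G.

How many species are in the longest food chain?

One longest chain: F → B → G → H → C → A.
It has 6 species and 5 links.

6 species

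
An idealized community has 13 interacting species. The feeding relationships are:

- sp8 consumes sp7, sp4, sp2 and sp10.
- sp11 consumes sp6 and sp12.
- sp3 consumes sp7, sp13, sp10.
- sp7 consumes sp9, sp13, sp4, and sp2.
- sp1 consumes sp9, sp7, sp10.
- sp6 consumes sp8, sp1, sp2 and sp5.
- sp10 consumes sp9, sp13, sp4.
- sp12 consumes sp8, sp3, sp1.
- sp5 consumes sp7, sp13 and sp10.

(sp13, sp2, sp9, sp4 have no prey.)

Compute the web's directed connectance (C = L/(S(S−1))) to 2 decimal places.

C = 0.19

The web has S = 13 species and L = 29 feeding links.
C = L / (S(S−1)) = 29 / 156 = 0.1859 ≈ 0.19.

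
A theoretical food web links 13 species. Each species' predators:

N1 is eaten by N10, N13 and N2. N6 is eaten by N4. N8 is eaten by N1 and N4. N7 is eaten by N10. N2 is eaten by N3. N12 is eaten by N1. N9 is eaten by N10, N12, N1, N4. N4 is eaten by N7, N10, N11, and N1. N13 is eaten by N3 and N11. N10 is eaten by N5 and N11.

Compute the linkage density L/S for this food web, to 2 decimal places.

There are L = 21 links among S = 13 species.
L/S = 21/13 = 1.6154 ≈ 1.62.

L/S = 1.62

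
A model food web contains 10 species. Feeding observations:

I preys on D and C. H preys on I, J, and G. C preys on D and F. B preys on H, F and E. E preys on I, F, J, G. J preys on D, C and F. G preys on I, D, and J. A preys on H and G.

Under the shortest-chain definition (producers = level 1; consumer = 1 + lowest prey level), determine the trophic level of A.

D is a producer → level 1.
G eats D → level 2.
A eats G → level 3.
No prey of A is below level 2, so 3 is the minimum.

Trophic level 3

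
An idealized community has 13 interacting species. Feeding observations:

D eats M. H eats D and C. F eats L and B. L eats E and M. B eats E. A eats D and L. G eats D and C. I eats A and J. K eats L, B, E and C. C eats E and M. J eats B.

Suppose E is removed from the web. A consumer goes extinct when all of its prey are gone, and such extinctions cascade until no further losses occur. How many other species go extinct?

Remove E.
Round 1: B (all prey gone) → extinct.
Round 2: J (all prey gone) → extinct.
No further losses. Total secondary extinctions: 2.

2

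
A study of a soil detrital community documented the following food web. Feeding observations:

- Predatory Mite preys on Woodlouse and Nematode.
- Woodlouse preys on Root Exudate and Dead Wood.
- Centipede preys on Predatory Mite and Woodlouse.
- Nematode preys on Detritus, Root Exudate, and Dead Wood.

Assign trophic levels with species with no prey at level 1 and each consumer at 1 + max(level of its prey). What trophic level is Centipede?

Detritus has no prey (basal) → level 1.
Nematode eats Detritus (level 1); other prey at levels: Dead Wood 1, Root Exudate 1 → level 2.
Predatory Mite eats Nematode (level 2); other prey at levels: Woodlouse 2 → level 3.
Centipede eats Predatory Mite (level 3); other prey at levels: Woodlouse 2 → level 4.

Trophic level 4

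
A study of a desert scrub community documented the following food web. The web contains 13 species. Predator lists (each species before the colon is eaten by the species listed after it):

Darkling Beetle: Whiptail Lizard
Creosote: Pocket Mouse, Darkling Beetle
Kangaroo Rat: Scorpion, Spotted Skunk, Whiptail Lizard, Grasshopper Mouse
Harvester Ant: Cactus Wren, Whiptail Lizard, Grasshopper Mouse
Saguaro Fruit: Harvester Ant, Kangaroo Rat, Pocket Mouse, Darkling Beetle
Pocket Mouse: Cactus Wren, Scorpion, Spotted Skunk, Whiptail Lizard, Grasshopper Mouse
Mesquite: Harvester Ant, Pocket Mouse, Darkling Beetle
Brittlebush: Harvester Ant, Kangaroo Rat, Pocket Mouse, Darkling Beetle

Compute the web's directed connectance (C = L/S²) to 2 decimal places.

The web has S = 13 species and L = 26 feeding links.
C = L / S² = 26 / 169 = 0.1538 ≈ 0.15.

C = 0.15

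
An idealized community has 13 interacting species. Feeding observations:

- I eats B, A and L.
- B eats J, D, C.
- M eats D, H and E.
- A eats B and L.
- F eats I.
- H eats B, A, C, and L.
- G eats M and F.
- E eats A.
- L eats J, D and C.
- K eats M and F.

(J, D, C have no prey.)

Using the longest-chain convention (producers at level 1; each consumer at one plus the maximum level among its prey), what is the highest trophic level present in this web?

Producers (level 1): J, D, C.
J → B → A → I → F → G gives G level 6.
No species has a prey at level 6, so no species reaches level 7.

6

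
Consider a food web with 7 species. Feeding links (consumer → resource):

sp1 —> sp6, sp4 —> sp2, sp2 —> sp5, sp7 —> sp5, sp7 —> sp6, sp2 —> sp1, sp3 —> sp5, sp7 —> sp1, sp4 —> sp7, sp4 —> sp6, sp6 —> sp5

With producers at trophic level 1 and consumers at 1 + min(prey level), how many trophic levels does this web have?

3

Producers (level 1): sp5.
Following each consumer down to its lowest-level prey: sp5 → sp6 → sp4 (levels 1 through 3).
All prey of sp4 (sp6 2, sp7 2, sp2 2) are at level 2 or above, so sp4 is at level 1 + 2 = 3.
Every consumer has at least one prey at level 2 or below, so none exceeds level 3.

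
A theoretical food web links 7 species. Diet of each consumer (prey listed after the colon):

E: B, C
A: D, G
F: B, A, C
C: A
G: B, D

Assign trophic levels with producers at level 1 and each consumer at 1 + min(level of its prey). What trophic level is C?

D is a producer → level 1.
A eats D → level 2.
C eats A → level 3.
No prey of C is below level 2, so 3 is the minimum.

Trophic level 3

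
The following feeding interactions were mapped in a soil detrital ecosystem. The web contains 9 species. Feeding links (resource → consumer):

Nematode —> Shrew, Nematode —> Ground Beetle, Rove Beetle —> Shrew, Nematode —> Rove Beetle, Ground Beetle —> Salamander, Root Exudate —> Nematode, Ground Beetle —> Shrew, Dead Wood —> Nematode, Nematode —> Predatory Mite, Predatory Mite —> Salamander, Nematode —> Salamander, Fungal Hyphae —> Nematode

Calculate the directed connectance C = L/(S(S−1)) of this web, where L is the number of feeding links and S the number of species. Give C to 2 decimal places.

The web has S = 9 species and L = 12 feeding links.
C = L / (S(S−1)) = 12 / 72 = 0.1667 ≈ 0.17.

C = 0.17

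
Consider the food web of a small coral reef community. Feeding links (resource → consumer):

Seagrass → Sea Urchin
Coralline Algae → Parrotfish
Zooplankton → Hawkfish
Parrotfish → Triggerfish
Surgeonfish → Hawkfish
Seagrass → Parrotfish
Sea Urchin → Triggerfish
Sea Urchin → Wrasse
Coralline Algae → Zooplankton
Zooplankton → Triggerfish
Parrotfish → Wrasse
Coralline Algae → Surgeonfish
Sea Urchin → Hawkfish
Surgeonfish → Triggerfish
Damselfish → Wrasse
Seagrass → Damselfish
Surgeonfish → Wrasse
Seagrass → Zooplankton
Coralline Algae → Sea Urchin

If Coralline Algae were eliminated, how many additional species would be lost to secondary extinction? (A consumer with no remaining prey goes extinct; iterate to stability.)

Remove Coralline Algae.
Round 1: Surgeonfish (all prey gone) → extinct.
No further losses. Total secondary extinctions: 1.

1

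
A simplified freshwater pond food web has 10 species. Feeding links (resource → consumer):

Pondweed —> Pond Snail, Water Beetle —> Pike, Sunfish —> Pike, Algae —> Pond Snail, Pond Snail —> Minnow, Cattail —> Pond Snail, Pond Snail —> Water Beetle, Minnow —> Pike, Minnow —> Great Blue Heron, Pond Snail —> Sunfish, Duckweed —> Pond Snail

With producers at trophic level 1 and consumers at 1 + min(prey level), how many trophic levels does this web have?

Producers (level 1): Cattail, Duckweed, Pondweed, Algae.
Following each consumer down to its lowest-level prey: Cattail → Pond Snail → Minnow → Great Blue Heron (levels 1 through 4).
All prey of Great Blue Heron (Minnow 3) are at level 3 or above, so Great Blue Heron is at level 1 + 3 = 4.
Every consumer has at least one prey at level 3 or below, so none exceeds level 4.

4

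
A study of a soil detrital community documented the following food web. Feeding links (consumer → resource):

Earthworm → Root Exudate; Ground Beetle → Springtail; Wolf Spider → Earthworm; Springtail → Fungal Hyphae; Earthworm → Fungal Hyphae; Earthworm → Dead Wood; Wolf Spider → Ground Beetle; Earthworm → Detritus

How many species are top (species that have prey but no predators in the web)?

Top species (has prey, but nothing eats it): Wolf Spider.
Count: 1.

1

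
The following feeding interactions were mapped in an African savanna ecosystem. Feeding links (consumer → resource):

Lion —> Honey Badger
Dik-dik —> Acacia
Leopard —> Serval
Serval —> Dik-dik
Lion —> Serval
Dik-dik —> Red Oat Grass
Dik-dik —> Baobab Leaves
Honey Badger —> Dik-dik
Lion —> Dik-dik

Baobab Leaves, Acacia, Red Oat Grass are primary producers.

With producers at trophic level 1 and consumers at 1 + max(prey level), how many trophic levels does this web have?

4

Producers (level 1): Baobab Leaves, Acacia, Red Oat Grass.
Baobab Leaves → Dik-dik → Honey Badger → Lion gives Lion level 4.
No species has a prey at level 4, so no species reaches level 5.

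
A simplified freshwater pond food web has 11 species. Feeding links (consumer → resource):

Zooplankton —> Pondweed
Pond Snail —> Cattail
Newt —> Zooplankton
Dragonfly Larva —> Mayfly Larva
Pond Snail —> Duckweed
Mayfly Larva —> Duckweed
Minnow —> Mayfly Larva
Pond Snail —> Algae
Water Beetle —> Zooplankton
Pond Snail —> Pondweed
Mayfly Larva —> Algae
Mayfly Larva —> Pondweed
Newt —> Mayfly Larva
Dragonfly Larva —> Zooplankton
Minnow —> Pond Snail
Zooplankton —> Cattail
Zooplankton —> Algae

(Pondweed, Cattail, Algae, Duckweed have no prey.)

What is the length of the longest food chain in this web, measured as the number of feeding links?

One longest chain: Pondweed → Zooplankton → Newt.
It has 3 species and 2 links.

2 links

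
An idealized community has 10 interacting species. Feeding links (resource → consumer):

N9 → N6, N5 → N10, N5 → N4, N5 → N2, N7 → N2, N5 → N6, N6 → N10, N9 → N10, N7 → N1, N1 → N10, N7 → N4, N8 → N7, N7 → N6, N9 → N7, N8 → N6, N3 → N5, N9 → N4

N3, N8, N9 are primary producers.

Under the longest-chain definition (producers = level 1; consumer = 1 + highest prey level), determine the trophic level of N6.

N8 is a producer → level 1.
N7 eats N8 (level 1); other prey at levels: N9 1 → level 2.
N6 eats N7 (level 2); other prey at levels: N8 1, N9 1, N5 2 → level 3.

Trophic level 3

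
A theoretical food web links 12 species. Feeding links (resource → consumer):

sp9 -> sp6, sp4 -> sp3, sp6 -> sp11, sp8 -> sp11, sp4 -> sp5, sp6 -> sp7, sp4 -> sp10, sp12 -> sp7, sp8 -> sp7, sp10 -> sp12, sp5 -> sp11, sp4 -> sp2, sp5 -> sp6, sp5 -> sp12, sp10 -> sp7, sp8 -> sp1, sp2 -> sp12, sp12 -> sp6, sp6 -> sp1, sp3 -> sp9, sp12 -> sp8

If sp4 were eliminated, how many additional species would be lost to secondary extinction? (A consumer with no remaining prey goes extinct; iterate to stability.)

Remove sp4.
Round 1: sp3 (all prey gone), sp5 (all prey gone), sp10 (all prey gone), sp2 (all prey gone) → extinct.
Round 2: sp12 (all prey gone), sp9 (all prey gone) → extinct.
Round 3: sp6 (all prey gone), sp8 (all prey gone) → extinct.
Round 4: sp11 (all prey gone), sp1 (all prey gone), sp7 (all prey gone) → extinct.
No further losses. Total secondary extinctions: 11.

11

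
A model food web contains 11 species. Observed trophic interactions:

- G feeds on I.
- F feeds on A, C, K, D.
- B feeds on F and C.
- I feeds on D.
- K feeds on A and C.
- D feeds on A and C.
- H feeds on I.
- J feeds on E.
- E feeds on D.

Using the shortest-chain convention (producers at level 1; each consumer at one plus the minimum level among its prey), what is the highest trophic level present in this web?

Producers (level 1): C, A.
Following each consumer down to its lowest-level prey: C → D → I → G (levels 1 through 4).
All prey of G (I 3) are at level 3 or above, so G is at level 1 + 3 = 4.
Every consumer has at least one prey at level 3 or below, so none exceeds level 4.

4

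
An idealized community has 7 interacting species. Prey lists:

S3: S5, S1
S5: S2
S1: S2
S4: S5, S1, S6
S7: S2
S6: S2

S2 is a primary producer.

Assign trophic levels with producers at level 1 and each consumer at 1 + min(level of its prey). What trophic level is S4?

S2 is a producer → level 1.
S5 eats S2 → level 2.
S4 eats S5 → level 3.
No prey of S4 is below level 2, so 3 is the minimum.

Trophic level 3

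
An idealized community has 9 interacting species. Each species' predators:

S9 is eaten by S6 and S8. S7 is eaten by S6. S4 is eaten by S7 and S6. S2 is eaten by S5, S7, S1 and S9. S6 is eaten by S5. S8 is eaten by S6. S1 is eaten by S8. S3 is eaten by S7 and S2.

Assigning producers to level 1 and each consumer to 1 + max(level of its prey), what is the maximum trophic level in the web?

6

Producers (level 1): S4, S3.
S3 → S2 → S1 → S8 → S6 → S5 gives S5 level 6.
No species has a prey at level 6, so no species reaches level 7.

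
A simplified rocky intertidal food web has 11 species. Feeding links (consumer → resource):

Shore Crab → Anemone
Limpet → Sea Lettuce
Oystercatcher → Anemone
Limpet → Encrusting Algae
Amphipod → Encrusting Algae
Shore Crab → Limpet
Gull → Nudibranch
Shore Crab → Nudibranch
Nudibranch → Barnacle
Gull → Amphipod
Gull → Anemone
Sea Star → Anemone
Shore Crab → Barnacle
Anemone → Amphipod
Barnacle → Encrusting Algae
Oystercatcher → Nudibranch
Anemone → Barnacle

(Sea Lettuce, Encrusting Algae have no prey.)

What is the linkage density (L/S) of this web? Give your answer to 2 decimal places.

There are L = 17 links among S = 11 species.
L/S = 17/11 = 1.5455 ≈ 1.55.

L/S = 1.55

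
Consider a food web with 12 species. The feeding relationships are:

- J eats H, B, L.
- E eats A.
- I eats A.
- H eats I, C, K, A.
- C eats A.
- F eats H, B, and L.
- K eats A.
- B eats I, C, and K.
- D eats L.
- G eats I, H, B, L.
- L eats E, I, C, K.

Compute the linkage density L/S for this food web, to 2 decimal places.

There are L = 26 links among S = 12 species.
L/S = 26/12 = 2.1667 ≈ 2.17.

L/S = 2.17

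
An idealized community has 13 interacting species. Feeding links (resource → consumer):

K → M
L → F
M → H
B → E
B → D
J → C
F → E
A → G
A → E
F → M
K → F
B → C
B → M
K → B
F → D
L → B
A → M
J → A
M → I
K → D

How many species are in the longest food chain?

4 species

One longest chain: J → A → M → H.
It has 4 species and 3 links.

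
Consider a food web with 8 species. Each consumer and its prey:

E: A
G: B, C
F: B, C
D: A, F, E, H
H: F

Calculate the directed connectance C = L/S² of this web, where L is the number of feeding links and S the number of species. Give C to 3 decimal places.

The web has S = 8 species and L = 10 feeding links.
C = L / S² = 10 / 64 = 0.1562 ≈ 0.156.

C = 0.156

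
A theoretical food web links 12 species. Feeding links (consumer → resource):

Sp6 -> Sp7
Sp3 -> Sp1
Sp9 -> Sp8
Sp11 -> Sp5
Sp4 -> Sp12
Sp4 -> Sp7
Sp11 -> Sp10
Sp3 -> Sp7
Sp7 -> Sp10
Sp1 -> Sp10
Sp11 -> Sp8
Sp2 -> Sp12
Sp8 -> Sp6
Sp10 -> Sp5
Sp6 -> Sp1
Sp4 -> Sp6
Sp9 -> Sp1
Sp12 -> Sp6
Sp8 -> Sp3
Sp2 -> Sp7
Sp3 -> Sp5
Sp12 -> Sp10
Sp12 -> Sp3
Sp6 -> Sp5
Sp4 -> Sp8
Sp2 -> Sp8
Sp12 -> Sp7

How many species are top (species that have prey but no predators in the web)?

4

Top species (has prey, but nothing eats it): Sp9, Sp11, Sp2, Sp4.
Count: 4.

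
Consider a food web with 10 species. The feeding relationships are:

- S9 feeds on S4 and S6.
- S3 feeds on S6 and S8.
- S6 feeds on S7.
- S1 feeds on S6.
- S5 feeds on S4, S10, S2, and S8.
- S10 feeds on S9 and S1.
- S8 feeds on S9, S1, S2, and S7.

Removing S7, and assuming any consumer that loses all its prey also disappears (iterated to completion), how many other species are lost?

2

Remove S7.
Round 1: S6 (all prey gone) → extinct.
Round 2: S1 (all prey gone) → extinct.
No further losses. Total secondary extinctions: 2.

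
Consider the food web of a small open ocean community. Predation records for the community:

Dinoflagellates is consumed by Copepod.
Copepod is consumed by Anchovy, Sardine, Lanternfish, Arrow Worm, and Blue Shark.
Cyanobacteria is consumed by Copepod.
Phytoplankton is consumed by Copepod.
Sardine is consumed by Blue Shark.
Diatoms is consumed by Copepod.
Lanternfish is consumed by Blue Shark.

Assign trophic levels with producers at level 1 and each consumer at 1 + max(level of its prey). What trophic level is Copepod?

Cyanobacteria is a producer → level 1.
Copepod eats Cyanobacteria (level 1); other prey at levels: Dinoflagellates 1, Diatoms 1, Phytoplankton 1 → level 2.

Trophic level 2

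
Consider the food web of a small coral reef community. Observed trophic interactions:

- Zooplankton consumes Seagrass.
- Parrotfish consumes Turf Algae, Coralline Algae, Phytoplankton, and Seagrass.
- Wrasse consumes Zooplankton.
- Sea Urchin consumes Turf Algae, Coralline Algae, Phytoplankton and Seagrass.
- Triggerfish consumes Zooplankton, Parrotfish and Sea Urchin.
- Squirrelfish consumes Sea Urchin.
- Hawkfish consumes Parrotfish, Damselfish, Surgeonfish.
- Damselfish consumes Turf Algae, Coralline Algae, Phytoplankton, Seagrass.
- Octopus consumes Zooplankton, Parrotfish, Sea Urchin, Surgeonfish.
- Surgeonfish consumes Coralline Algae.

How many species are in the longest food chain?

3 species

One longest chain: Seagrass → Zooplankton → Wrasse.
It has 3 species and 2 links.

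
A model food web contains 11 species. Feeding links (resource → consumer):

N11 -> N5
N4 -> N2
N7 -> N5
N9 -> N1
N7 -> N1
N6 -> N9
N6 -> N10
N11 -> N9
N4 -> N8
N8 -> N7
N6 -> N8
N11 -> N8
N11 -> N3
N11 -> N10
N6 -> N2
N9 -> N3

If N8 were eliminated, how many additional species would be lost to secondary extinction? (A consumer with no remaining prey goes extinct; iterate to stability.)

Remove N8.
Round 1: N7 (all prey gone) → extinct.
No further losses. Total secondary extinctions: 1.

1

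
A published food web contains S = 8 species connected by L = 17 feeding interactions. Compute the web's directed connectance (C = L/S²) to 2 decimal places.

C = 0.27

The web has S = 8 species and L = 17 feeding links.
C = L / S² = 17 / 64 = 0.2656 ≈ 0.27.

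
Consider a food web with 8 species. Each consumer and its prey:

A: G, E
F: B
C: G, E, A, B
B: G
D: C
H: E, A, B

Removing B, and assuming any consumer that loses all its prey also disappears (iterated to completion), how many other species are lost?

1

Remove B.
Round 1: F (all prey gone) → extinct.
No further losses. Total secondary extinctions: 1.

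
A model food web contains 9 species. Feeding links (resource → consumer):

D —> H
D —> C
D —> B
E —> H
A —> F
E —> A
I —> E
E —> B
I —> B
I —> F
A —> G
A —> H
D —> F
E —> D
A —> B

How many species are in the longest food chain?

One longest chain: I → E → A → F.
It has 4 species and 3 links.

4 species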